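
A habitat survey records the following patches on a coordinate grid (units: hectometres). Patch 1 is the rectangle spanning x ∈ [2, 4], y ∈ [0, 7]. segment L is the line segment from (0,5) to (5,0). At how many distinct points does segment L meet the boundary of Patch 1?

The segment meets the boundary at (4,1), (2,3).

2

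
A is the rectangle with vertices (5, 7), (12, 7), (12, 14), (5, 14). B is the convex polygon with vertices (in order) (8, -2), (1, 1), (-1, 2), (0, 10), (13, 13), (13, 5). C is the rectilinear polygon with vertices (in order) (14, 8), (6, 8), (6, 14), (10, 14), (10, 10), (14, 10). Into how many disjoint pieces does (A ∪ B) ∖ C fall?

2

(A ∪ B) ∖ C splits into 2 disjoint pieces (area 121.8846, area 10.8846).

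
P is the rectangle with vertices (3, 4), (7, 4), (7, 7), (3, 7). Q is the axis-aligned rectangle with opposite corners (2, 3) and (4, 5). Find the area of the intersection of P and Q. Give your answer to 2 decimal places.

1.00

|P∩Q|: x∈[3,4], y∈[4,5] → 1·1 = 1.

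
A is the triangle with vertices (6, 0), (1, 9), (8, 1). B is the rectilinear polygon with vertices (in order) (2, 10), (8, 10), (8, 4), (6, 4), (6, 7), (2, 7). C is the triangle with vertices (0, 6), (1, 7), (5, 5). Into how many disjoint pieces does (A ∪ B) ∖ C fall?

(A ∪ B) ∖ C splits into 2 disjoint pieces (area 25.2623, area 9.2697).

2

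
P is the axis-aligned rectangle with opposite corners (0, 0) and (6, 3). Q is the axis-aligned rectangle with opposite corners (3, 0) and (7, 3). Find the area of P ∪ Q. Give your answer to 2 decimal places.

By inclusion–exclusion:
Individual areas: |P| = 18, |Q| = 12.
|P∩Q|: x∈[3,6], y∈[0,3] → 3·3 = 9.
|P ∪ Q| = 30 − 9 = 21.00.

21.00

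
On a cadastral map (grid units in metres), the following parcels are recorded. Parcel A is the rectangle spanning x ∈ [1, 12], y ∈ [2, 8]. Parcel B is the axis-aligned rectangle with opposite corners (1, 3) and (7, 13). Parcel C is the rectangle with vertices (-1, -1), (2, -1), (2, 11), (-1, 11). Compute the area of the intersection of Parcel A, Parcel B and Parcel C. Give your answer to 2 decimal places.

5.00

The intersection is the polygon with vertices (1,3), (1,8), (2,8), (2,3).
By the shoelace formula its area is 5.00.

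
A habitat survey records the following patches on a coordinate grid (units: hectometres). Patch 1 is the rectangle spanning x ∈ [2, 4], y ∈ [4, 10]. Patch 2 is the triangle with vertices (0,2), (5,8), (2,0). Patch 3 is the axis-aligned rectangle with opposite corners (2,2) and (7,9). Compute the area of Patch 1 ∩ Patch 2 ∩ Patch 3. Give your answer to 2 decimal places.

The intersection is the polygon with vertices (3.5,4), (2,4), (2,4.4), (4,6.8), (4,5.333).
By the shoelace formula its area is 2.87.

2.87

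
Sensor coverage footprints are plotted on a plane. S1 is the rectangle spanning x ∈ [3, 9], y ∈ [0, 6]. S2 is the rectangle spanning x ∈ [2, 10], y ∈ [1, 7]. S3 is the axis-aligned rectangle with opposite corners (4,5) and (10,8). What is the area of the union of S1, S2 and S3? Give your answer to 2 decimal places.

60.00

By inclusion–exclusion:
Individual areas: |S1| = 36, |S2| = 48, |S3| = 18.
|S1∩S2|: x∈[3,9], y∈[1,6] → 6·5 = 30.
|S1∩S3|: x∈[4,9], y∈[5,6] → 5·1 = 5.
|S2∩S3|: x∈[4,10], y∈[5,7] → 6·2 = 12.
|S1∩S2∩S3| = 5.
|S1 ∪ S2 ∪ S3| = 102 − 47 + 5 = 60.00.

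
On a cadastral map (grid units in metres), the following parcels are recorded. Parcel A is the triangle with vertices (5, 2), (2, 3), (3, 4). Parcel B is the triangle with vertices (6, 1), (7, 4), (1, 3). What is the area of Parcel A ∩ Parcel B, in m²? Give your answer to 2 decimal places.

The intersection is the polygon with vertices (2,3), (2.2,3.2), (3.571,3.429), (5,2).
By the shoelace formula its area is 1.54.

1.54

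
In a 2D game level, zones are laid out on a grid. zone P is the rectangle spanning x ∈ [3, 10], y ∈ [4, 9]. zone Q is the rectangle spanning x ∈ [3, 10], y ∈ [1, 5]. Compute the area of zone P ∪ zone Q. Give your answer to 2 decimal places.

56.00

By inclusion–exclusion:
Individual areas: |zone P| = 35, |zone Q| = 28.
|zone P∩zone Q|: x∈[3,10], y∈[4,5] → 7·1 = 7.
|zone P ∪ zone Q| = 63 − 7 = 56.00.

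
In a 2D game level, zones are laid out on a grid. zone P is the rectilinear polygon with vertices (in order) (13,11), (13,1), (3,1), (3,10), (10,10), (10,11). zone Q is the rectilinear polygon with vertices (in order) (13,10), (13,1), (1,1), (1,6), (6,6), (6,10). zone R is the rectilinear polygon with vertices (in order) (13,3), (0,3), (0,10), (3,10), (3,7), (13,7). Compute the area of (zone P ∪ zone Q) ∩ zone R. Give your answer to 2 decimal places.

46.00

|zone P ∪ zone Q| = 103.
|(zone P ∪ zone Q) ∩ zone R| = 46.00.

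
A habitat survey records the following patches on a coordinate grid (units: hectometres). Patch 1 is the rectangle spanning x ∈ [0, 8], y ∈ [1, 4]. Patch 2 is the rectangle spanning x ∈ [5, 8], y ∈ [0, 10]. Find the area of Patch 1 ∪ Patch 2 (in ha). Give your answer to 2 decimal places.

45.00

By inclusion–exclusion:
Individual areas: |Patch 1| = 24, |Patch 2| = 30.
|Patch 1∩Patch 2|: x∈[5,8], y∈[1,4] → 3·3 = 9.
|Patch 1 ∪ Patch 2| = 54 − 9 = 45.00.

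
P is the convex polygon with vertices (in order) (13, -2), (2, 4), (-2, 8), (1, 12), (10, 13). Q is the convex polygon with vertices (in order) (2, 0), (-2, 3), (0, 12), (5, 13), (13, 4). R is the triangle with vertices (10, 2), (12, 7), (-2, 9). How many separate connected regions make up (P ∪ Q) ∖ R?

2

(P ∪ Q) ∖ R splits into 2 disjoint pieces (area 64.9881, area 51.1691).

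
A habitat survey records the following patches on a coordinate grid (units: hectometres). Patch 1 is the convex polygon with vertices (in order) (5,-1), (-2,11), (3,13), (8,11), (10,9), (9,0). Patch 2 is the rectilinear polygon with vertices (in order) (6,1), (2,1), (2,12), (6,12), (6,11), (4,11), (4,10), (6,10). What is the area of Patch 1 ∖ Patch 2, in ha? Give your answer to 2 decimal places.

63.43

|Patch 1| = 102.5, |Patch 1∩Patch 2| = 39.069.
|Patch 1 ∖ Patch 2| = |Patch 1| − |Patch 1∩Patch 2| = 102.5 − 39.069 = 63.43.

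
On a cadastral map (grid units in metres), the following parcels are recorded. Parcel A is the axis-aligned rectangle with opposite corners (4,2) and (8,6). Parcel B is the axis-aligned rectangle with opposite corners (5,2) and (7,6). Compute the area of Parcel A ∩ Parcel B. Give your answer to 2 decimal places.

8.00

|Parcel A∩Parcel B|: x∈[5,7], y∈[2,6] → 2·4 = 8.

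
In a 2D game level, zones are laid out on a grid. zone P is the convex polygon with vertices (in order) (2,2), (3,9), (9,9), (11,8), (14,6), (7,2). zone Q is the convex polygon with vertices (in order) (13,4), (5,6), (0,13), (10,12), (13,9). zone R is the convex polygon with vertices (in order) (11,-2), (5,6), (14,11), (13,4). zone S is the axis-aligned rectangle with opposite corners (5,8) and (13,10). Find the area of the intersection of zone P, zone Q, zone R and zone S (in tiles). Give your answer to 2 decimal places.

The intersection is the polygon with vertices (9.737,8.632), (11,8), (8.6,8).
By the shoelace formula its area is 0.76.

0.76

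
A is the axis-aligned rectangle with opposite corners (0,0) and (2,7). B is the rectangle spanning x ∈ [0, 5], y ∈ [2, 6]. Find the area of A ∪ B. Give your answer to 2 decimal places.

26.00

By inclusion–exclusion:
Individual areas: |A| = 14, |B| = 20.
|A∩B|: x∈[0,2], y∈[2,6] → 2·4 = 8.
|A ∪ B| = 34 − 8 = 26.00.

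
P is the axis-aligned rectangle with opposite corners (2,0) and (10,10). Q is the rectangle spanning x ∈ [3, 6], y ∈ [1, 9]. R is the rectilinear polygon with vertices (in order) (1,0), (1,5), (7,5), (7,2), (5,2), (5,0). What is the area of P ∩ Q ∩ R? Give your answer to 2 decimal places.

The intersection is the polygon with vertices (3,5), (6,5), (6,2), (5,2), (5,1), (3,1).
By the shoelace formula its area is 11.00.

11.00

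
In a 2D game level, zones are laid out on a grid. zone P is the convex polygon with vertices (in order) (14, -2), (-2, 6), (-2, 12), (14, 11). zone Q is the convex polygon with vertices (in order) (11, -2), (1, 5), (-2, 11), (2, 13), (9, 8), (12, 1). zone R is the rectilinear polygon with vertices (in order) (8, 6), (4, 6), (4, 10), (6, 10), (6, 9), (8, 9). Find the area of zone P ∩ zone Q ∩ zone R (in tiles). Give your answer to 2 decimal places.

The intersection is the polygon with vertices (8,8.714), (8,6), (4,6), (4,10), (6,10), (6,9), (7.6,9).
By the shoelace formula its area is 13.94.

13.94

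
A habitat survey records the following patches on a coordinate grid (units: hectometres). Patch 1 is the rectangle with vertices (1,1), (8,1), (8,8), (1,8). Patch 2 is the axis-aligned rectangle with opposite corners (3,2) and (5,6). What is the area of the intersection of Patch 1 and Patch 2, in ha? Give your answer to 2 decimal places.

|Patch 1∩Patch 2|: x∈[3,5], y∈[2,6] → 2·4 = 8.

8.00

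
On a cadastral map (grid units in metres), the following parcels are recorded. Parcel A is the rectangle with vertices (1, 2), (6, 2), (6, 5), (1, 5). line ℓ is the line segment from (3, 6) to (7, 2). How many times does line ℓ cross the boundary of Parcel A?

The segment meets the boundary at (6,3), (4,5).

2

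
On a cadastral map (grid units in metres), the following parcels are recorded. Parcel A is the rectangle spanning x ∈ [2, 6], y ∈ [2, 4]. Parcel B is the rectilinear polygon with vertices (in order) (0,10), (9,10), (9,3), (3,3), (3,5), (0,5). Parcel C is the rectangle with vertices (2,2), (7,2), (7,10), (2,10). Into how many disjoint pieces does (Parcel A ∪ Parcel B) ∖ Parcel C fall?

(Parcel A ∪ Parcel B) ∖ Parcel C splits into 2 disjoint pieces (area 10, area 14).

2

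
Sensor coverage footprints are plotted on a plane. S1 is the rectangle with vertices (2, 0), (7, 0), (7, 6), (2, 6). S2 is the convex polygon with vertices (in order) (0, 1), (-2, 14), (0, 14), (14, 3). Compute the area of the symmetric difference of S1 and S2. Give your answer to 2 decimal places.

90.43

|S1| = 30, |S2| = 104, |S1∩S2| = 21.7857.
|S1 △ S2| = |S1| + |S2| − 2·|S1∩S2| = 30 + 104 − 43.5714 = 90.43.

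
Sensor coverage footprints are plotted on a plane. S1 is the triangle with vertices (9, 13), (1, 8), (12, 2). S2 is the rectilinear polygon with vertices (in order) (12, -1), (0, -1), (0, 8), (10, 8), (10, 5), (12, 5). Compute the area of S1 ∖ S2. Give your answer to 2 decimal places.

25.73

|S1| = 51.5, |S1∩S2| = 25.7727.
|S1 ∖ S2| = |S1| − |S1∩S2| = 51.5 − 25.7727 = 25.73.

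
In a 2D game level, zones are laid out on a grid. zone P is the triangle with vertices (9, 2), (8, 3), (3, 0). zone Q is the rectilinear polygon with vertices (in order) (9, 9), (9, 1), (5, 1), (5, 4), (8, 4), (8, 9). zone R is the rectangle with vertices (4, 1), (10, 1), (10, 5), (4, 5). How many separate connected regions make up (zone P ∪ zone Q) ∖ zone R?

(zone P ∪ zone Q) ∖ zone R splits into 2 disjoint pieces (area 0.6667, area 4).

2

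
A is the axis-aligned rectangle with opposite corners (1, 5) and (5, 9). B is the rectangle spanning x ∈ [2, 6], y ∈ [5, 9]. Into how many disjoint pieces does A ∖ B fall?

1

A ∖ B is a single connected region.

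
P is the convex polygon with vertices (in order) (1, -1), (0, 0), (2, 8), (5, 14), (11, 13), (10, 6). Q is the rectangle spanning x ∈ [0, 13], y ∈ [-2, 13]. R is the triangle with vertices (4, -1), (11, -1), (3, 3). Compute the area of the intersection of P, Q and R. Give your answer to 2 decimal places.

1.71

The intersection is the polygon with vertices (3.512,0.954), (3,3), (4.913,2.043).
By the shoelace formula its area is 1.71.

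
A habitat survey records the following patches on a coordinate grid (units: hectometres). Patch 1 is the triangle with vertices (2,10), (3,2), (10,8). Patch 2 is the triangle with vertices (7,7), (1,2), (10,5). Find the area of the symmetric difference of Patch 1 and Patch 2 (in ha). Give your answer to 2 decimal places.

|Patch 1| = 31, |Patch 2| = 13.5, |Patch 1∩Patch 2| = 6.9928.
|Patch 1 △ Patch 2| = |Patch 1| + |Patch 2| − 2·|Patch 1∩Patch 2| = 31 + 13.5 − 13.9856 = 30.51.

30.51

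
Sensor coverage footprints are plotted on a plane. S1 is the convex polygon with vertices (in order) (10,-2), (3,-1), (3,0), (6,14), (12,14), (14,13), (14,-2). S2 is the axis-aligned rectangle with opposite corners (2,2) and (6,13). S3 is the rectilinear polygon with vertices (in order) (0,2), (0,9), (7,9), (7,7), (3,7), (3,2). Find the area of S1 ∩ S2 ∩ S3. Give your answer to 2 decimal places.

2.57

The intersection is the polygon with vertices (6,7), (4.5,7), (4.929,9), (6,9).
By the shoelace formula its area is 2.57.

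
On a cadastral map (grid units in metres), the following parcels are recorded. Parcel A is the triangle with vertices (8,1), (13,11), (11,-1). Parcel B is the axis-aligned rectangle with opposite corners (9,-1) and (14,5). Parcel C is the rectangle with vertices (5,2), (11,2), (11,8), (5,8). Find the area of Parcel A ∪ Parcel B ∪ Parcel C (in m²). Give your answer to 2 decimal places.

66.08

By inclusion–exclusion:
Individual areas: |Parcel A| = 20, |Parcel B| = 30, |Parcel C| = 36.
|Parcel A∩Parcel B| = 12.6667.
|Parcel A∩Parcel C| = 6.25.
|Parcel B∩Parcel C|: x∈[9,11], y∈[2,5] → 2·3 = 6.
|Parcel A∩Parcel B∩Parcel C| = 5.
|Parcel A ∪ Parcel B ∪ Parcel C| = 86 − 24.9167 + 5 = 66.08.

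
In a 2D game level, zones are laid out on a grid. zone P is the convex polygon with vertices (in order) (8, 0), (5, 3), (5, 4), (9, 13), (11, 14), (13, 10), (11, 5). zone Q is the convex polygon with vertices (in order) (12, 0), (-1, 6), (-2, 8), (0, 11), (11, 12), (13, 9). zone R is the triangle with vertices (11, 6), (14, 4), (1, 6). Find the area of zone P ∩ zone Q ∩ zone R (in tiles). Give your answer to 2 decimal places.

6.05

The intersection is the polygon with vertices (5.889,6), (11,6), (11.316,5.79), (11,5), (10.704,4.507), (5.576,5.296).
By the shoelace formula its area is 6.05.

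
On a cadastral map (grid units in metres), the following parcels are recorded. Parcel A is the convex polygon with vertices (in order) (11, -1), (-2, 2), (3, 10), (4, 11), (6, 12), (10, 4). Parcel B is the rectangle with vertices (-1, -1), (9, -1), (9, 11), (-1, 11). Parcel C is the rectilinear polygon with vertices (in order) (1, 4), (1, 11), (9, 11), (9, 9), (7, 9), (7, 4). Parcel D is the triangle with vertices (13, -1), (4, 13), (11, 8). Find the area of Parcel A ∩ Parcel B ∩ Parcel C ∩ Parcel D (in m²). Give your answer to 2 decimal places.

The intersection is the polygon with vertices (6.5,11), (7.5,9), (7,9), (7,8.333), (5.286,11).
By the shoelace formula its area is 2.29.

2.29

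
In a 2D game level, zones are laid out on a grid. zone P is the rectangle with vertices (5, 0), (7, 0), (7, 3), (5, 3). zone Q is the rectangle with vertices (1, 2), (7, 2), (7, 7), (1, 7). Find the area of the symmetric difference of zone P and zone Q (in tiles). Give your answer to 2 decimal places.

32.00

|zone P∩zone Q|: x∈[5,7], y∈[2,3] → 2·1 = 2.
|zone P △ zone Q| = |zone P| + |zone Q| − 2·|zone P∩zone Q| = 6 + 30 − 4 = 32.00.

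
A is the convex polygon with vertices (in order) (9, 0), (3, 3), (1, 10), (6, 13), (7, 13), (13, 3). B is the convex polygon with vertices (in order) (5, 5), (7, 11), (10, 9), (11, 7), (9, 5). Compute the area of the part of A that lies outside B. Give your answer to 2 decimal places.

69.75

|A| = 90.5, |A∩B| = 20.75.
|A ∖ B| = |A| − |A∩B| = 90.5 − 20.75 = 69.75.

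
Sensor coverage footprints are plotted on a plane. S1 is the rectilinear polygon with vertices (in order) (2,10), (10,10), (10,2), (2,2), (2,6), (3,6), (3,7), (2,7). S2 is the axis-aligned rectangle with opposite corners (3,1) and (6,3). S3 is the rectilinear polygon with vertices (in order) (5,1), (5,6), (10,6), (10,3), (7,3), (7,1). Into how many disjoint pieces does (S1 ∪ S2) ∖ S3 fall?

2

(S1 ∪ S2) ∖ S3 splits into 2 disjoint pieces (area 45, area 3).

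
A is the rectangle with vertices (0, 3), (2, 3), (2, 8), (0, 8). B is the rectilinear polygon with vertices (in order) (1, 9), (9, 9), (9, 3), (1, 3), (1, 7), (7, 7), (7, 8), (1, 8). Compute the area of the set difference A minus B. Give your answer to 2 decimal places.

6.00

|A| = 10, |A∩B| = 4.
|A ∖ B| = |A| − |A∩B| = 10 − 4 = 6.00.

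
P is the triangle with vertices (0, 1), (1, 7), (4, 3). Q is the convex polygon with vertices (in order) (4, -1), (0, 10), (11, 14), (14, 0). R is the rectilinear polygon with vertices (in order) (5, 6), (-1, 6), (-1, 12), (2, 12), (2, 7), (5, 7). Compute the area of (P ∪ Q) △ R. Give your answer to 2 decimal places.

150.49

|P ∪ Q| = 147.8145.
|(P ∪ Q) ∩ R| = 9.1635.
|(P ∪ Q) △ R| = 147.8145 + 21 − 18.3271 = 150.49.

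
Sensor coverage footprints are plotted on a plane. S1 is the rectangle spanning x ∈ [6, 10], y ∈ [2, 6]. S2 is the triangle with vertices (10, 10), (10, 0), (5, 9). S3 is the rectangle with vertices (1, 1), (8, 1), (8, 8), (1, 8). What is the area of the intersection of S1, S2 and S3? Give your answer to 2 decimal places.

1.60

The intersection is the polygon with vertices (6.667,6), (8,6), (8,3.6).
By the shoelace formula its area is 1.60.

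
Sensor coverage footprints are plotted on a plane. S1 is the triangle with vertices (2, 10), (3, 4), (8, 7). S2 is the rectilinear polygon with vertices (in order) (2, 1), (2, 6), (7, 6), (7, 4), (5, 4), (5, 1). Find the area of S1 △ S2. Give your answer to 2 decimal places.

|S1| = 16.5, |S2| = 19, |S1∩S2| = 3.6667.
|S1 △ S2| = |S1| + |S2| − 2·|S1∩S2| = 16.5 + 19 − 7.3333 = 28.17.

28.17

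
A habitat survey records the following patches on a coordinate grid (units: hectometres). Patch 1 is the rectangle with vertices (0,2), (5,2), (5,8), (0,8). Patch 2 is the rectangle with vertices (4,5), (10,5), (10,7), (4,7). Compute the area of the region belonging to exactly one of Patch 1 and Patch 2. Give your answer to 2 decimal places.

|Patch 1∩Patch 2|: x∈[4,5], y∈[5,7] → 1·2 = 2.
|Patch 1 △ Patch 2| = |Patch 1| + |Patch 2| − 2·|Patch 1∩Patch 2| = 30 + 12 − 4 = 38.00.

38.00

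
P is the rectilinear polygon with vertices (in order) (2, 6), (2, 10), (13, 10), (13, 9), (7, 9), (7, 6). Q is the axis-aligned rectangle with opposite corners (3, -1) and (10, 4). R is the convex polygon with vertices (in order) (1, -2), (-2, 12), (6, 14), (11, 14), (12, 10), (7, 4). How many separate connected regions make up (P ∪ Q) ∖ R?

2

(P ∪ Q) ∖ R splits into 2 disjoint pieces (area 1.4167, area 27).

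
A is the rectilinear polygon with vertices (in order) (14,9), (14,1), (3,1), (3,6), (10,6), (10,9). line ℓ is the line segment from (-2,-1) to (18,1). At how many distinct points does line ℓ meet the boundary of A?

0

The segment lies entirely outside A and never meets its boundary.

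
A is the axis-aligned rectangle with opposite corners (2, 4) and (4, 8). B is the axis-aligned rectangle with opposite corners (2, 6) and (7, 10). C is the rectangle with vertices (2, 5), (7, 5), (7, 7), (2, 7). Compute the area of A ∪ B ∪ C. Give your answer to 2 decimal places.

By inclusion–exclusion:
Individual areas: |A| = 8, |B| = 20, |C| = 10.
|A∩B|: x∈[2,4], y∈[6,8] → 2·2 = 4.
|A∩C|: x∈[2,4], y∈[5,7] → 2·2 = 4.
|B∩C|: x∈[2,7], y∈[6,7] → 5·1 = 5.
|A∩B∩C| = 2.
|A ∪ B ∪ C| = 38 − 13 + 2 = 27.00.

27.00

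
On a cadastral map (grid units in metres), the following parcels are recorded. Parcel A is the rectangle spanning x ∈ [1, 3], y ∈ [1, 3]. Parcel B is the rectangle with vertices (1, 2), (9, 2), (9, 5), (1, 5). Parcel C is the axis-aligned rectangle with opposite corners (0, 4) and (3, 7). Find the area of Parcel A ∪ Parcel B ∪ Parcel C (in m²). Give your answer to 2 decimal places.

By inclusion–exclusion:
Individual areas: |Parcel A| = 4, |Parcel B| = 24, |Parcel C| = 9.
|Parcel A∩Parcel B|: x∈[1,3], y∈[2,3] → 2·1 = 2.
|Parcel A∩Parcel C| = 0 (no overlap).
|Parcel B∩Parcel C|: x∈[1,3], y∈[4,5] → 2·1 = 2.
|Parcel A∩Parcel B∩Parcel C| = 0.
|Parcel A ∪ Parcel B ∪ Parcel C| = 37 − 4 + 0 = 33.00.

33.00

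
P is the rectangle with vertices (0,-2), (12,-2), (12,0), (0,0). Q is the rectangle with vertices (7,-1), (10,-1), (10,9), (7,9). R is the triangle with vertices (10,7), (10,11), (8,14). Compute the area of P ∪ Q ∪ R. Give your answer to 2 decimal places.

By inclusion–exclusion:
Individual areas: |P| = 24, |Q| = 30, |R| = 4.
|P∩Q|: x∈[7,10], y∈[-1,0] → 3·1 = 3.
|P∩R| = 0.
|Q∩R| = 0.5714.
|P∩Q∩R| = 0.
|P ∪ Q ∪ R| = 58 − 3.5714 + 0 = 54.43.

54.43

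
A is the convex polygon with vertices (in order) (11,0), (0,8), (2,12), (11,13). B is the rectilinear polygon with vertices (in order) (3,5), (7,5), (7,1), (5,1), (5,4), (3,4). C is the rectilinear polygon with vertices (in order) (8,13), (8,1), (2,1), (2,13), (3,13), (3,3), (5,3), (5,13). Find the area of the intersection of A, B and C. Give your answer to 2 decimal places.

The intersection is the polygon with vertices (7,5), (7,2.909), (5,4.364), (5,5).
By the shoelace formula its area is 2.73.

2.73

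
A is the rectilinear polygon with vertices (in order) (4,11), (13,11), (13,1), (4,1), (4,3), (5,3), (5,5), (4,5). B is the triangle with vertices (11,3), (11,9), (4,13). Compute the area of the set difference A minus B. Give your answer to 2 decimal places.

69.10

|A| = 88, |A∩B| = 18.9.
|A ∖ B| = |A| − |A∩B| = 88 − 18.9 = 69.10.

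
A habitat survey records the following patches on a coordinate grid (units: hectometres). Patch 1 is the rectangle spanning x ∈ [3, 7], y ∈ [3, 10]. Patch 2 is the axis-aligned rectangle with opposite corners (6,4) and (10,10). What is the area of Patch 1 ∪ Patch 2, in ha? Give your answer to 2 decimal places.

46.00

By inclusion–exclusion:
Individual areas: |Patch 1| = 28, |Patch 2| = 24.
|Patch 1∩Patch 2|: x∈[6,7], y∈[4,10] → 1·6 = 6.
|Patch 1 ∪ Patch 2| = 52 − 6 = 46.00.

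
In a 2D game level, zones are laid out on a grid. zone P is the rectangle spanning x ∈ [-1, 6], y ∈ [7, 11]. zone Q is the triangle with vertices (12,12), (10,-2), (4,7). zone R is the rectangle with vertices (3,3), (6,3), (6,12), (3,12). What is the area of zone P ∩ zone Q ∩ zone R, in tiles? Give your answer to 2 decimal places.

The intersection is the polygon with vertices (4,7), (6,8.25), (6,7).
By the shoelace formula its area is 1.25.

1.25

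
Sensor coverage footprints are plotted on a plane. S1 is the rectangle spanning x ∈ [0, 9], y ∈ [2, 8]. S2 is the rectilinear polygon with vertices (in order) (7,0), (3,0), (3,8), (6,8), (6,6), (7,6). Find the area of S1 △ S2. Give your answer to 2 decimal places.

|S1| = 54, |S2| = 30, |S1∩S2| = 22.
|S1 △ S2| = |S1| + |S2| − 2·|S1∩S2| = 54 + 30 − 44 = 40.00.

40.00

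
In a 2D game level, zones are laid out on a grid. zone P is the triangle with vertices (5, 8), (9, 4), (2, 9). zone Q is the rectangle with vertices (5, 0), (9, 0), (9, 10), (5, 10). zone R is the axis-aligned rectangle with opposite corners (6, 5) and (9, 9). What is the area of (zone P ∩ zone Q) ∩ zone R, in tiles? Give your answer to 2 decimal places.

The region (zone P ∩ zone Q) ∩ zone R is the polygon with vertices (6,6.143), (6,7), (8,5), (7.6,5).
By the shoelace formula its area is 1.09.

1.09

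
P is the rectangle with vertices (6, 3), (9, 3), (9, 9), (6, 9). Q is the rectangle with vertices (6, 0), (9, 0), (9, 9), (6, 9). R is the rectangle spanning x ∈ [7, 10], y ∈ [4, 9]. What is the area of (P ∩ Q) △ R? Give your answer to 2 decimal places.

13.00

|P ∩ Q| = 18.
|(P ∩ Q) ∩ R| = 10.
|(P ∩ Q) △ R| = 18 + 15 − 20 = 13.00.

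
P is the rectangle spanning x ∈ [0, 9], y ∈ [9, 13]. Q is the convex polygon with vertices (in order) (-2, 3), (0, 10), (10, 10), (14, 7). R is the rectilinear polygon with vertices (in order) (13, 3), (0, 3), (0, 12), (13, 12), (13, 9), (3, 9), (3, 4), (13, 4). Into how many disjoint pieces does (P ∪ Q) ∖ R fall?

3

(P ∪ Q) ∖ R splits into 3 disjoint pieces (area 9, area 34.4583, area 6.5).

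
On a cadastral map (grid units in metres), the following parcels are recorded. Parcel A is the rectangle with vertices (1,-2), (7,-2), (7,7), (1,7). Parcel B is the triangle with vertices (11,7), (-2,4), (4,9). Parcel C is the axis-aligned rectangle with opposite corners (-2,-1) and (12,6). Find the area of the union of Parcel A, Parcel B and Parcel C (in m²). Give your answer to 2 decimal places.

121.40

By inclusion–exclusion:
Individual areas: |Parcel A| = 54, |Parcel B| = 23.5, |Parcel C| = 98.
|Parcel A∩Parcel B| = 9.5423.
|Parcel A∩Parcel C|: x∈[1,7], y∈[-1,6] → 6·7 = 42.
|Parcel B∩Parcel C| = 6.2667.
|Parcel A∩Parcel B∩Parcel C| = 3.7051.
|Parcel A ∪ Parcel B ∪ Parcel C| = 175.5 − 57.809 + 3.7051 = 121.40.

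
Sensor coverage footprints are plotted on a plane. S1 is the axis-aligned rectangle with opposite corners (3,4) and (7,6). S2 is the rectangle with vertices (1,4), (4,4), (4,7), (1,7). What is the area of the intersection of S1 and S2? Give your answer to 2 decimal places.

2.00

|S1∩S2|: x∈[3,4], y∈[4,6] → 1·2 = 2.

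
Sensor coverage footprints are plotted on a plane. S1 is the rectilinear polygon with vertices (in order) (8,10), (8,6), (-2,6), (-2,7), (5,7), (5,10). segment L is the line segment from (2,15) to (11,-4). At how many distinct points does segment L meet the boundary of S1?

2

The segment meets the boundary at (6.263,6), (5,8.667).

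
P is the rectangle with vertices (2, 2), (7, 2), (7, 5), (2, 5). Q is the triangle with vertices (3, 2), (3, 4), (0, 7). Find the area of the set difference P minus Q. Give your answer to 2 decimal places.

13.33

|P| = 15, |P∩Q| = 1.6667.
|P ∖ Q| = |P| − |P∩Q| = 15 − 1.6667 = 13.33.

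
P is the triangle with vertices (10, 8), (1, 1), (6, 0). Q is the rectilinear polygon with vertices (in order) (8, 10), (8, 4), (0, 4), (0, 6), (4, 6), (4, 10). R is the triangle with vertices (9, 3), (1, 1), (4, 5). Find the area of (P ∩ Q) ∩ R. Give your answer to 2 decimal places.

0.36

The region (P ∩ Q) ∩ R is the polygon with vertices (4.857,4), (5.415,4.434), (6.5,4).
By the shoelace formula its area is 0.36.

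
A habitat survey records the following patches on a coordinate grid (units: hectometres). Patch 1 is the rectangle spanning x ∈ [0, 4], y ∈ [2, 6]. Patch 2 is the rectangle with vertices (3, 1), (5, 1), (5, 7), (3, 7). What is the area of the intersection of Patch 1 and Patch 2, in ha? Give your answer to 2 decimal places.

|Patch 1∩Patch 2|: x∈[3,4], y∈[2,6] → 1·4 = 4.

4.00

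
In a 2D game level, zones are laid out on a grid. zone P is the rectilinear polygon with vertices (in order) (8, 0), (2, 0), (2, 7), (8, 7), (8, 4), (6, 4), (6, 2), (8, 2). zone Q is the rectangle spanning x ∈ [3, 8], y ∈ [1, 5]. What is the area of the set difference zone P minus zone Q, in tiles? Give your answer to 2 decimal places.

22.00

|zone P| = 38, |zone P∩zone Q| = 16.
|zone P ∖ zone Q| = |zone P| − |zone P∩zone Q| = 38 − 16 = 22.00.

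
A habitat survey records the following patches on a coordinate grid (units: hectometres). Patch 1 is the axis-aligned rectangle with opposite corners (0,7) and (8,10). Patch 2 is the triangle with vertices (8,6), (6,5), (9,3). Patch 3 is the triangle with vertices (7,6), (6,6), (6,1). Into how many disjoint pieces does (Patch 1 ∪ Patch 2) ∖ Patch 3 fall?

2

(Patch 1 ∪ Patch 2) ∖ Patch 3 splits into 2 disjoint pieces (area 24, area 3.134).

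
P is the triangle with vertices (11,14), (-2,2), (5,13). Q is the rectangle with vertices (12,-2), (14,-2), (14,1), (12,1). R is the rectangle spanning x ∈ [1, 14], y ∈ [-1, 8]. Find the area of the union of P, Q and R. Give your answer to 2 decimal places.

143.37

By inclusion–exclusion:
Individual areas: |P| = 29.5, |Q| = 6, |R| = 117.
|P∩Q| = 0.
|P∩R| = 5.1279.
|Q∩R|: x∈[12,14], y∈[-1,1] → 2·2 = 4.
|P∩Q∩R| = 0.
|P ∪ Q ∪ R| = 152.5 − 9.1279 + 0 = 143.37.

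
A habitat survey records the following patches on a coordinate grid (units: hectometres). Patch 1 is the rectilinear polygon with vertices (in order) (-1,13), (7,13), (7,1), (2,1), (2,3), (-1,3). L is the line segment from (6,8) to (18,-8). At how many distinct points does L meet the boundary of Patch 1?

1

The segment meets the boundary at (7,6.667).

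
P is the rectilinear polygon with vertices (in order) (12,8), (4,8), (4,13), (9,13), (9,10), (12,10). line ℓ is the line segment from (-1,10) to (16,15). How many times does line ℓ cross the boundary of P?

2

The segment meets the boundary at (9,12.941), (4,11.471).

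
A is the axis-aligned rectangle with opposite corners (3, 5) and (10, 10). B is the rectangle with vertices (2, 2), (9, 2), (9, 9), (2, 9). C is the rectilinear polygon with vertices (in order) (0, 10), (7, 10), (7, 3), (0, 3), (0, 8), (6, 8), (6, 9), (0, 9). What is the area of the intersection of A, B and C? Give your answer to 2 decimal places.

13.00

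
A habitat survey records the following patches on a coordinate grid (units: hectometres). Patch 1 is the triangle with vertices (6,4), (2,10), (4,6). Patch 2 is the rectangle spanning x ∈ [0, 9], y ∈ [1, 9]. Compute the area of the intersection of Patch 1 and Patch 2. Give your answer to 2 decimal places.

The intersection is the polygon with vertices (6,4), (4,6), (2.5,9), (2.667,9).
By the shoelace formula its area is 1.92.

1.92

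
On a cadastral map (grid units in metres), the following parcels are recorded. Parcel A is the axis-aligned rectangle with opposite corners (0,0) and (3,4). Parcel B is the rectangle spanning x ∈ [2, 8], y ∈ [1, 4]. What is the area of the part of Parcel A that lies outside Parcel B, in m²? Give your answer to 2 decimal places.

|Parcel A∩Parcel B|: x∈[2,3], y∈[1,4] → 1·3 = 3.
|Parcel A| = 12.
|Parcel A ∖ Parcel B| = |Parcel A| − |Parcel A∩Parcel B| = 12 − 3 = 9.00.

9.00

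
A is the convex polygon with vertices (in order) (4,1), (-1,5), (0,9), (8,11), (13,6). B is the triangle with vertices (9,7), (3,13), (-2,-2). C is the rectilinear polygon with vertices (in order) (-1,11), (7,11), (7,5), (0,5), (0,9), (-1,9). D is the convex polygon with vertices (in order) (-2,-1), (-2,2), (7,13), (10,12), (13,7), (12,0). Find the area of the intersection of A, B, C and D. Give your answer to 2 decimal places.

The intersection is the polygon with vertices (5.6,10.4), (7,9), (7,5.364), (6.556,5), (0.455,5), (4.686,10.171).
By the shoelace formula its area is 22.27.

22.27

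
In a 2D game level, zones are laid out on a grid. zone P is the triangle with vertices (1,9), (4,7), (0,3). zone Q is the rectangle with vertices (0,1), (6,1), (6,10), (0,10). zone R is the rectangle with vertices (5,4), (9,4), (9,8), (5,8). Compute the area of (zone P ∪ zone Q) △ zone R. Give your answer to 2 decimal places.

|zone P ∪ zone Q| = 54.
|(zone P ∪ zone Q) ∩ zone R| = 4.
|(zone P ∪ zone Q) △ zone R| = 54 + 16 − 8 = 62.00.

62.00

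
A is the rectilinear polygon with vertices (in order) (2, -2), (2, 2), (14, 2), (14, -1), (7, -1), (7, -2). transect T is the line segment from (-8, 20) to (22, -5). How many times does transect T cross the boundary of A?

The segment meets the boundary at (14,1.667), (13.6,2).

2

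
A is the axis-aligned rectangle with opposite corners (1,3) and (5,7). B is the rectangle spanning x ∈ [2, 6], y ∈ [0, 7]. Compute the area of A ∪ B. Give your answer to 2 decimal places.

By inclusion–exclusion:
Individual areas: |A| = 16, |B| = 28.
|A∩B|: x∈[2,5], y∈[3,7] → 3·4 = 12.
|A ∪ B| = 44 − 12 = 32.00.

32.00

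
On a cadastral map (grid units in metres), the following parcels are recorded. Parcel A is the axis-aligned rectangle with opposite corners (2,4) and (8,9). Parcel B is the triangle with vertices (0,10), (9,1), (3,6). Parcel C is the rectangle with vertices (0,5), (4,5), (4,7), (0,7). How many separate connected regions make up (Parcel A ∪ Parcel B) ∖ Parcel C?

(Parcel A ∪ Parcel B) ∖ Parcel C is a single connected region.

1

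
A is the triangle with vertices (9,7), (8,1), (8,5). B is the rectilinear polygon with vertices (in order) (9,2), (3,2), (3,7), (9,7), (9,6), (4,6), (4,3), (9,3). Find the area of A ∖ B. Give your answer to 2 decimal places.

1.58

|A| = 2, |A∩B| = 0.4167.
|A ∖ B| = |A| − |A∩B| = 2 − 0.4167 = 1.58.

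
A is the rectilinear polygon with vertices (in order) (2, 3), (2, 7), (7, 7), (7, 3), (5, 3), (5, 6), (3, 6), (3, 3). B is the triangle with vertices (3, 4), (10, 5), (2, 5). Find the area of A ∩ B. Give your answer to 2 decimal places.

1.64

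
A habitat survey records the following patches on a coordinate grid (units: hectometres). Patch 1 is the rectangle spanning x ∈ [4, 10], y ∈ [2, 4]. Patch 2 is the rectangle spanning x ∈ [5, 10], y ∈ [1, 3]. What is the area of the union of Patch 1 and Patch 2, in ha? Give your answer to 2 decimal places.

17.00

By inclusion–exclusion:
Individual areas: |Patch 1| = 12, |Patch 2| = 10.
|Patch 1∩Patch 2|: x∈[5,10], y∈[2,3] → 5·1 = 5.
|Patch 1 ∪ Patch 2| = 22 − 5 = 17.00.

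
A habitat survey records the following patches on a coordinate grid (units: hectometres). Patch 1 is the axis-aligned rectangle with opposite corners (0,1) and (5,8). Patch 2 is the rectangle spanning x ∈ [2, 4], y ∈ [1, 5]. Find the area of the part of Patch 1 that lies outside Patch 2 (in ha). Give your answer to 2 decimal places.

27.00

|Patch 1∩Patch 2|: x∈[2,4], y∈[1,5] → 2·4 = 8.
|Patch 1| = 35.
|Patch 1 ∖ Patch 2| = |Patch 1| − |Patch 1∩Patch 2| = 35 − 8 = 27.00.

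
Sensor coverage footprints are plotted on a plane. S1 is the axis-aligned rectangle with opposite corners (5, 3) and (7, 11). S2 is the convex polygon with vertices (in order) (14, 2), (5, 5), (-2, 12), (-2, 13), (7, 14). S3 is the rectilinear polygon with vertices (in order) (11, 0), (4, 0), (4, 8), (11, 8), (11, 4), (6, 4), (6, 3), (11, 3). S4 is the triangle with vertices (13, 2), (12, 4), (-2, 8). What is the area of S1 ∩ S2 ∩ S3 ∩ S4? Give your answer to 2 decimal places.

The intersection is the polygon with vertices (5,6), (7,5.429), (7,4.4), (5,5.2).
By the shoelace formula its area is 1.83.

1.83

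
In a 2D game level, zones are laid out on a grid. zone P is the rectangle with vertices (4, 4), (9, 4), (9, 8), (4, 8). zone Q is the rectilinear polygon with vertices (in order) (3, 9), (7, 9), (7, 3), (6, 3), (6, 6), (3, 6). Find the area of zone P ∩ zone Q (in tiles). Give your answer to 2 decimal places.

8.00

The intersection is the polygon with vertices (4,8), (7,8), (7,4), (6,4), (6,6), (4,6).
By the shoelace formula its area is 8.00.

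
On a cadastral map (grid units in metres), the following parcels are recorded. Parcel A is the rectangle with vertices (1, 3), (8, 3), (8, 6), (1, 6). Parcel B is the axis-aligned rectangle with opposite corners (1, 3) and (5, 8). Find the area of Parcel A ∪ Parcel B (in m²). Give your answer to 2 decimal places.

29.00

By inclusion–exclusion:
Individual areas: |Parcel A| = 21, |Parcel B| = 20.
|Parcel A∩Parcel B|: x∈[1,5], y∈[3,6] → 4·3 = 12.
|Parcel A ∪ Parcel B| = 41 − 12 = 29.00.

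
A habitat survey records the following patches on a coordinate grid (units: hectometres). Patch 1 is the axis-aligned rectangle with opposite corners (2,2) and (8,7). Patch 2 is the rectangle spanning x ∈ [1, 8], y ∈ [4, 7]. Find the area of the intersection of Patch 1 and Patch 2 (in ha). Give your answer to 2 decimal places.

18.00

|Patch 1∩Patch 2|: x∈[2,8], y∈[4,7] → 6·3 = 18.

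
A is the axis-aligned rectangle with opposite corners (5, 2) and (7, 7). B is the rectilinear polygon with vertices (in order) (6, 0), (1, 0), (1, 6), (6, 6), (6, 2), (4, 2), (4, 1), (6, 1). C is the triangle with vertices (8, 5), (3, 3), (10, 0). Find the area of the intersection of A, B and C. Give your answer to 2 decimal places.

1.98

The intersection is the polygon with vertices (6,2), (5.333,2), (5,2.143), (5,3.8), (6,4.2).
By the shoelace formula its area is 1.98.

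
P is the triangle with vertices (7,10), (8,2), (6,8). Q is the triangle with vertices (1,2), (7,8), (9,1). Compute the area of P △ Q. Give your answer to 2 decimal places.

25.64

|P| = 5, |Q| = 27, |P∩Q| = 3.1806.
|P △ Q| = |P| + |Q| − 2·|P∩Q| = 5 + 27 − 6.3611 = 25.64.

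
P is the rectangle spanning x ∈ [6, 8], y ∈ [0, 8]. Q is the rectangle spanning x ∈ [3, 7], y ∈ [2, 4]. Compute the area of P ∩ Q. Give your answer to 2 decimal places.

|P∩Q|: x∈[6,7], y∈[2,4] → 1·2 = 2.

2.00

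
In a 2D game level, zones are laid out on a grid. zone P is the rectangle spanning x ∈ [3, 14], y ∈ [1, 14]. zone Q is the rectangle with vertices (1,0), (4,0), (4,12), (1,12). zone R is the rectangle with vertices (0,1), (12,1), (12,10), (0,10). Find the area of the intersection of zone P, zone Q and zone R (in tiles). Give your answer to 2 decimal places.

9.00

The intersection is the polygon with vertices (3,10), (4,10), (4,1), (3,1).
By the shoelace formula its area is 9.00.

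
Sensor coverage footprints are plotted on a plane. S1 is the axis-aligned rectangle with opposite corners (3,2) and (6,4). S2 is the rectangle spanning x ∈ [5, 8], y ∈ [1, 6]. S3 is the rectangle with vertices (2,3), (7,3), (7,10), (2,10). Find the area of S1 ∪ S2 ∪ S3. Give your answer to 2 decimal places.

By inclusion–exclusion:
Individual areas: |S1| = 6, |S2| = 15, |S3| = 35.
|S1∩S2|: x∈[5,6], y∈[2,4] → 1·2 = 2.
|S1∩S3|: x∈[3,6], y∈[3,4] → 3·1 = 3.
|S2∩S3|: x∈[5,7], y∈[3,6] → 2·3 = 6.
|S1∩S2∩S3| = 1.
|S1 ∪ S2 ∪ S3| = 56 − 11 + 1 = 46.00.

46.00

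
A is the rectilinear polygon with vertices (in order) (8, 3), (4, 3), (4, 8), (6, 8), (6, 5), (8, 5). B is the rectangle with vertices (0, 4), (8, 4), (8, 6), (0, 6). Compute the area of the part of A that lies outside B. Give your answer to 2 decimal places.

|A| = 14, |A∩B| = 6.
|A ∖ B| = |A| − |A∩B| = 14 − 6 = 8.00.

8.00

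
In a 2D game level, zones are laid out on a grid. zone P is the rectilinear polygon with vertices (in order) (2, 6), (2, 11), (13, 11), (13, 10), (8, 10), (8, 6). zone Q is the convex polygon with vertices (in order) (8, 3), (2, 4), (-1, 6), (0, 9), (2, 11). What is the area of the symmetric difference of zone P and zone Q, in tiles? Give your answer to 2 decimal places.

49.75

|zone P| = 35, |zone Q| = 33.5, |zone P∩zone Q| = 9.375.
|zone P △ zone Q| = |zone P| + |zone Q| − 2·|zone P∩zone Q| = 35 + 33.5 − 18.75 = 49.75.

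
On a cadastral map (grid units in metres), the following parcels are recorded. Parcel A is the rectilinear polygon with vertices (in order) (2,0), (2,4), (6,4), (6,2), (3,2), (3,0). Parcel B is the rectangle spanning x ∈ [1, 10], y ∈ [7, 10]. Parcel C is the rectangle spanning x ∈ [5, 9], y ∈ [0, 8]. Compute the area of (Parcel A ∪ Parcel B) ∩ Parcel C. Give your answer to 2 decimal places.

6.00

|Parcel A ∪ Parcel B| = 37.
|(Parcel A ∪ Parcel B) ∩ Parcel C| = 6.00.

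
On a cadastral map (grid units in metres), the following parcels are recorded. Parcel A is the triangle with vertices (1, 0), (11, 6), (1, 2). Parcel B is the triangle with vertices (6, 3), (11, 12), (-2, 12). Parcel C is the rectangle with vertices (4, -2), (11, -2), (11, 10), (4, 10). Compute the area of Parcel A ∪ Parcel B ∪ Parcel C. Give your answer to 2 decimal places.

122.24

By inclusion–exclusion:
Individual areas: |Parcel A| = 10, |Parcel B| = 58.5, |Parcel C| = 84.
|Parcel A∩Parcel B| = 0.685.
|Parcel A∩Parcel C| = 4.9.
|Parcel B∩Parcel C| = 25.3611.
|Parcel A∩Parcel B∩Parcel C| = 0.685.
|Parcel A ∪ Parcel B ∪ Parcel C| = 152.5 − 30.9461 + 0.685 = 122.24.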